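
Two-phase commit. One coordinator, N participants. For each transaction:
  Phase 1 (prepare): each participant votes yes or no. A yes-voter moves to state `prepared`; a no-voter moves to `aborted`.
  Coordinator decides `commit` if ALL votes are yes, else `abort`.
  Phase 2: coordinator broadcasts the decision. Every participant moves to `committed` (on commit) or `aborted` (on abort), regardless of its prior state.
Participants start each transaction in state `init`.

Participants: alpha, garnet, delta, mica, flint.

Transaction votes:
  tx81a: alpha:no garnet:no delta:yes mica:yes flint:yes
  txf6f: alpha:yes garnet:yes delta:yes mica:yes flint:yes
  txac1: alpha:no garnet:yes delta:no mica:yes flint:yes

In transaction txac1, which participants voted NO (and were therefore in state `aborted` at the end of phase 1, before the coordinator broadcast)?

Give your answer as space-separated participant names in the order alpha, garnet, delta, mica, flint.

Txn txac1 phase 1: alpha no -> aborted; garnet yes -> prepared; delta no -> aborted; mica yes -> prepared; flint yes -> prepared

Answer: alpha delta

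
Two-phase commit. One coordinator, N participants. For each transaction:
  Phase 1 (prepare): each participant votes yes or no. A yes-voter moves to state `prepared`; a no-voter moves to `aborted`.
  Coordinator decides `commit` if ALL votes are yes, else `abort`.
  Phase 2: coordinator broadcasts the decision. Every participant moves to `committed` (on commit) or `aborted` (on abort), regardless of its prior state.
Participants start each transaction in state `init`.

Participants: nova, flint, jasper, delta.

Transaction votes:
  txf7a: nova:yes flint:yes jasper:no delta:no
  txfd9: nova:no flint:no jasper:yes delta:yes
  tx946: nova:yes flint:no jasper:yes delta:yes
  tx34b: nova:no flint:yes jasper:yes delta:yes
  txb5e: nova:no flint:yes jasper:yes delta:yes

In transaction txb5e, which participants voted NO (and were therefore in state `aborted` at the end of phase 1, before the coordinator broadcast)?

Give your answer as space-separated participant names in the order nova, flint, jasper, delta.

Txn txb5e phase 1: nova no -> aborted; flint yes -> prepared; jasper yes -> prepared; delta yes -> prepared

Answer: nova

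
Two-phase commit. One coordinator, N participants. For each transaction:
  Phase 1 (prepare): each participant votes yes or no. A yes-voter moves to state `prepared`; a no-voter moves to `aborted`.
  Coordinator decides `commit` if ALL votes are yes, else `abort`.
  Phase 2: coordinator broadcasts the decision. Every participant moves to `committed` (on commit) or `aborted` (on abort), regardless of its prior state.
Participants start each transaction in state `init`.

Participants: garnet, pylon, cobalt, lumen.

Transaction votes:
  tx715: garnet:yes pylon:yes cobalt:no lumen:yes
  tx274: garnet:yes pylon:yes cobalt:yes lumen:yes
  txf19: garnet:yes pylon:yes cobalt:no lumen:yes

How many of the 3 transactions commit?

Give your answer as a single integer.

tx715: no from cobalt -> abort (commits=0)
tx274: all yes -> commit (commits=1)
txf19: no from cobalt -> abort (commits=1)

Answer: 1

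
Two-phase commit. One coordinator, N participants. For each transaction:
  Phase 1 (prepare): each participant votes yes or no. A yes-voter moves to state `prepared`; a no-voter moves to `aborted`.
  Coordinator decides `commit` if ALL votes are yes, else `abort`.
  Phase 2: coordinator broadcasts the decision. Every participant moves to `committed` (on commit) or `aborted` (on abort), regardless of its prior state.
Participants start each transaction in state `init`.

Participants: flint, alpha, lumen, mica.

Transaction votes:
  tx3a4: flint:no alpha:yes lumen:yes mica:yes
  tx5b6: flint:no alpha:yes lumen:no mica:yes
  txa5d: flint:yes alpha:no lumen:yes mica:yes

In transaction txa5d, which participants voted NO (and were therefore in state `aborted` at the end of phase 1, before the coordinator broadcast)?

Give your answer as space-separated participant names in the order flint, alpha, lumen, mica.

Answer: alpha

Derivation:
Txn txa5d phase 1: flint yes -> prepared; alpha no -> aborted; lumen yes -> prepared; mica yes -> prepared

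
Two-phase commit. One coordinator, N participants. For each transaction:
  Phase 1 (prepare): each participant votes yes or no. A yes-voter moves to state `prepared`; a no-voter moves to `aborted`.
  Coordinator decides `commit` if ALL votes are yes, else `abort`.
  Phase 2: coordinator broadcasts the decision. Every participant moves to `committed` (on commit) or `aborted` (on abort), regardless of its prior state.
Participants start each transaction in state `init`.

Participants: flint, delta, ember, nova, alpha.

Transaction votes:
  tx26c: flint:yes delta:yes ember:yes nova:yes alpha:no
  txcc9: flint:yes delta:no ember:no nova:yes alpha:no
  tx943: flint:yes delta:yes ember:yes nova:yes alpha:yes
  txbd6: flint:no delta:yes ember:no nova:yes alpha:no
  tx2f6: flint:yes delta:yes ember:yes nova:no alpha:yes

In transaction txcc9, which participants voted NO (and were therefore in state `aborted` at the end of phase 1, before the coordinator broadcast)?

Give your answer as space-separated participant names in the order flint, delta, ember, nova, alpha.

Answer: delta ember alpha

Derivation:
Txn txcc9 phase 1: flint yes -> prepared; delta no -> aborted; ember no -> aborted; nova yes -> prepared; alpha no -> aborted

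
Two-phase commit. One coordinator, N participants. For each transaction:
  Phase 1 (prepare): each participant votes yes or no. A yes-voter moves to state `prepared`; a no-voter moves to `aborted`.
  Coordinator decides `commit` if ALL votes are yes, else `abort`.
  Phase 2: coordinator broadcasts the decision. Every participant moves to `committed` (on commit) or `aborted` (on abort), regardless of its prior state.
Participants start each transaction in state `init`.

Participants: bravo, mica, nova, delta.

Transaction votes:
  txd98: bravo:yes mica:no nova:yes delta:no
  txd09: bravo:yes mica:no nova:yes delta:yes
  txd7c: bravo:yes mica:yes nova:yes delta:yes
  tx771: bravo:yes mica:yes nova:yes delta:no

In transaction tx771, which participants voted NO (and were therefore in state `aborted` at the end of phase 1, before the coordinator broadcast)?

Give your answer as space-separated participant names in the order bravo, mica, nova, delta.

Answer: delta

Derivation:
Txn tx771 phase 1: bravo yes -> prepared; mica yes -> prepared; nova yes -> prepared; delta no -> aborted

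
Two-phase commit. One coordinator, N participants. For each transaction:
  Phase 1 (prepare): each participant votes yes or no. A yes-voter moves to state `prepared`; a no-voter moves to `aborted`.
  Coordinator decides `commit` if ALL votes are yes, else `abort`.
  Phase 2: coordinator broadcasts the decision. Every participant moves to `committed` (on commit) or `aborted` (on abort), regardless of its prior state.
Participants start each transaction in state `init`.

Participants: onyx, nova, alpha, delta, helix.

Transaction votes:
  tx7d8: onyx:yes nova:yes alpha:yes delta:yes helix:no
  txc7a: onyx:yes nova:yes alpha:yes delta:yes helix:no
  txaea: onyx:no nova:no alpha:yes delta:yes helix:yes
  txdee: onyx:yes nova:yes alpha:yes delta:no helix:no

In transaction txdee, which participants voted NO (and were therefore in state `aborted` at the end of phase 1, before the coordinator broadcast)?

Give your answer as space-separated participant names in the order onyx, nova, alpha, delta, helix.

Txn txdee phase 1: onyx yes -> prepared; nova yes -> prepared; alpha yes -> prepared; delta no -> aborted; helix no -> aborted

Answer: delta helix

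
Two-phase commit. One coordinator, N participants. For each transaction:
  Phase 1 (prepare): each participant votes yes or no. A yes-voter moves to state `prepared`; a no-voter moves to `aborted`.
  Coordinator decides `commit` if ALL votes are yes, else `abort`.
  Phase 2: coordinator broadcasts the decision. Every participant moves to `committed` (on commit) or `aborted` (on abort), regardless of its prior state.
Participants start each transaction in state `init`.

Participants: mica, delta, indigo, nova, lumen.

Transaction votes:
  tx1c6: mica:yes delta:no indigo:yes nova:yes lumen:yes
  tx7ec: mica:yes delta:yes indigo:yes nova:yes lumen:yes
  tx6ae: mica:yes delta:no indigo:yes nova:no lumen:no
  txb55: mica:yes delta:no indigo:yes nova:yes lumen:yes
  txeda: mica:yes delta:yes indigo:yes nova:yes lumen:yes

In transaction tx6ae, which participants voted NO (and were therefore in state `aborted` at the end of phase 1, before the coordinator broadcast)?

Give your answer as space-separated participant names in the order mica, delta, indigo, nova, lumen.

Answer: delta nova lumen

Derivation:
Txn tx6ae phase 1: mica yes -> prepared; delta no -> aborted; indigo yes -> prepared; nova no -> aborted; lumen no -> aborted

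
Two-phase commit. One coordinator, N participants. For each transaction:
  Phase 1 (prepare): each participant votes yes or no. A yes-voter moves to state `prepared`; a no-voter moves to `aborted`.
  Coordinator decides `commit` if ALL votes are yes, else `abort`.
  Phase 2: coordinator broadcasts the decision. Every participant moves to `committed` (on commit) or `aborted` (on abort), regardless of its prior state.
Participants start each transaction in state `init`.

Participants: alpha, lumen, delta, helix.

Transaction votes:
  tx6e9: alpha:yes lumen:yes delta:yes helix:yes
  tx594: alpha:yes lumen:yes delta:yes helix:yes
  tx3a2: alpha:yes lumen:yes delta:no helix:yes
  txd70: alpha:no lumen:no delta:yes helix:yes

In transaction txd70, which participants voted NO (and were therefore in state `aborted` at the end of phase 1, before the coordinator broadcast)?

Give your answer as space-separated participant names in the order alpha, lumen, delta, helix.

Txn txd70 phase 1: alpha no -> aborted; lumen no -> aborted; delta yes -> prepared; helix yes -> prepared

Answer: alpha lumen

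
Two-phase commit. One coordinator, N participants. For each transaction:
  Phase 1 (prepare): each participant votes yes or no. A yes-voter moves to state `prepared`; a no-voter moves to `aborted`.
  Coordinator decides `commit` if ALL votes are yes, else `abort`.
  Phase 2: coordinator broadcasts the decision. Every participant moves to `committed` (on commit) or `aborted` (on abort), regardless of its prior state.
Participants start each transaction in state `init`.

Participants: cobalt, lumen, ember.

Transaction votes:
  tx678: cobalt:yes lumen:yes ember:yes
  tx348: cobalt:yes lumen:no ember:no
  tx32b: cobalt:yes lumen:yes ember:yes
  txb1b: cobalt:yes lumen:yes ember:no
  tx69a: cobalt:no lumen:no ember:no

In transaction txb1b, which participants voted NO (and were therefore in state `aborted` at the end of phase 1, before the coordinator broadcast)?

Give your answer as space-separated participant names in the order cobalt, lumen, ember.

Answer: ember

Derivation:
Txn txb1b phase 1: cobalt yes -> prepared; lumen yes -> prepared; ember no -> aborted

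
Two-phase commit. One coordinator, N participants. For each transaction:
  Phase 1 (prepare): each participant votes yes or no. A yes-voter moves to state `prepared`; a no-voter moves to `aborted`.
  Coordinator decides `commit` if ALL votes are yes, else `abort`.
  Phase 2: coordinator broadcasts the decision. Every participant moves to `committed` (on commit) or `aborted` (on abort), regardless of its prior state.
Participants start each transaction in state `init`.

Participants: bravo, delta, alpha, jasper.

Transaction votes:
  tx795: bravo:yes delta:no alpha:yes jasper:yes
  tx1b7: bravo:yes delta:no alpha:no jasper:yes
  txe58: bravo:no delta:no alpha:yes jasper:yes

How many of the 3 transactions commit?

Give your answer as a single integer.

Answer: 0

Derivation:
tx795: no from delta -> abort (commits=0)
tx1b7: no from delta, alpha -> abort (commits=0)
txe58: no from bravo, delta -> abort (commits=0)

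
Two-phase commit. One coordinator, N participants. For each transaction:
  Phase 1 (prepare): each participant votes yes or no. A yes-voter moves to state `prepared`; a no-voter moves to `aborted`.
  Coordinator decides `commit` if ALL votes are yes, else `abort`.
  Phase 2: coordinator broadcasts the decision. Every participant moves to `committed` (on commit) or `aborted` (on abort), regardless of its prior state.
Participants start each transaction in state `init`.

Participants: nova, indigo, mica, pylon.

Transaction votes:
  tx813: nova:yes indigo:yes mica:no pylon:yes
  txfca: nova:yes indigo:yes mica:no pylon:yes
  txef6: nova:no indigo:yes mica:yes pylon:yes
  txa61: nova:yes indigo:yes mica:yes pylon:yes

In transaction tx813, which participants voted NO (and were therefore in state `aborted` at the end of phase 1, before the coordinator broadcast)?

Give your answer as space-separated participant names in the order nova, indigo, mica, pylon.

Txn tx813 phase 1: nova yes -> prepared; indigo yes -> prepared; mica no -> aborted; pylon yes -> prepared

Answer: mica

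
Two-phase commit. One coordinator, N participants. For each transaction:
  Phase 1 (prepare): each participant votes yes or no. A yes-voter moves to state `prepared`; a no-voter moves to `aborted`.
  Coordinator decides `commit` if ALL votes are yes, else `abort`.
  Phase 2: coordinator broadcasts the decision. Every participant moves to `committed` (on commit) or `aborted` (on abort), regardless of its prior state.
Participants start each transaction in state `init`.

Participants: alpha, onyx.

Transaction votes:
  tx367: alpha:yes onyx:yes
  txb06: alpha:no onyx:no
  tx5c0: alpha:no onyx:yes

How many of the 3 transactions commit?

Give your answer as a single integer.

tx367: all yes -> commit (commits=1)
txb06: no from alpha, onyx -> abort (commits=1)
tx5c0: no from alpha -> abort (commits=1)

Answer: 1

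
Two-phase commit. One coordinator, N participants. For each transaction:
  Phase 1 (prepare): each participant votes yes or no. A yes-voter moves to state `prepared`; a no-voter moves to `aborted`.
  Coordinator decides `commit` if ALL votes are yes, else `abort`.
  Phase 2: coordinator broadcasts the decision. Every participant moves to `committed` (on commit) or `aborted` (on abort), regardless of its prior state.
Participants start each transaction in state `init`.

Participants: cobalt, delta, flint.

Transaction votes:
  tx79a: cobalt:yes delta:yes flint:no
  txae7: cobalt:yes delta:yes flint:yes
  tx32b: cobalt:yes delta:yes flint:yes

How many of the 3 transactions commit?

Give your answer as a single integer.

Answer: 2

Derivation:
tx79a: no from flint -> abort (commits=0)
txae7: all yes -> commit (commits=1)
tx32b: all yes -> commit (commits=2)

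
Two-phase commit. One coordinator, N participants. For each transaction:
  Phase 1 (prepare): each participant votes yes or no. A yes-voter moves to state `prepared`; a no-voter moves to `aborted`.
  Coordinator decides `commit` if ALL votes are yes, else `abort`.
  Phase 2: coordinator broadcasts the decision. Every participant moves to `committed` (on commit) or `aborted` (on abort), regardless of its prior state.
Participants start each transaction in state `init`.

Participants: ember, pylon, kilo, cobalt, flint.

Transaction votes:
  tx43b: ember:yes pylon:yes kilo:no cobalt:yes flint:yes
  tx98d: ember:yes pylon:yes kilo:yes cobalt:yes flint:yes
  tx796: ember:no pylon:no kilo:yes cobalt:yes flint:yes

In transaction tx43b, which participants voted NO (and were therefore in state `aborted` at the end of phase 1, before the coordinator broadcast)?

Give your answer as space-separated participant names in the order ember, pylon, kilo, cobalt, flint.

Answer: kilo

Derivation:
Txn tx43b phase 1: ember yes -> prepared; pylon yes -> prepared; kilo no -> aborted; cobalt yes -> prepared; flint yes -> prepared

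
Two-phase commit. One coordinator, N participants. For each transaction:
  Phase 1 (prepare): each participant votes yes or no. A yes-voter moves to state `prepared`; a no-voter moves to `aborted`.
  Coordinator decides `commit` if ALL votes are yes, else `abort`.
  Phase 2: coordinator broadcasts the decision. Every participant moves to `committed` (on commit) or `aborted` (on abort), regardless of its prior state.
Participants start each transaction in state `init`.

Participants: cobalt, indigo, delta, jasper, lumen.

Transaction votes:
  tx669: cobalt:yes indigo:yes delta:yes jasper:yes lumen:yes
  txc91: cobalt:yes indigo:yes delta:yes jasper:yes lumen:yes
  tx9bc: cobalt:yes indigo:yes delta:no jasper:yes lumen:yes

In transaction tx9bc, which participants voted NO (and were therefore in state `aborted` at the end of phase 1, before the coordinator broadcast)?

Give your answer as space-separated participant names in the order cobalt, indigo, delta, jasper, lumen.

Txn tx9bc phase 1: cobalt yes -> prepared; indigo yes -> prepared; delta no -> aborted; jasper yes -> prepared; lumen yes -> prepared

Answer: delta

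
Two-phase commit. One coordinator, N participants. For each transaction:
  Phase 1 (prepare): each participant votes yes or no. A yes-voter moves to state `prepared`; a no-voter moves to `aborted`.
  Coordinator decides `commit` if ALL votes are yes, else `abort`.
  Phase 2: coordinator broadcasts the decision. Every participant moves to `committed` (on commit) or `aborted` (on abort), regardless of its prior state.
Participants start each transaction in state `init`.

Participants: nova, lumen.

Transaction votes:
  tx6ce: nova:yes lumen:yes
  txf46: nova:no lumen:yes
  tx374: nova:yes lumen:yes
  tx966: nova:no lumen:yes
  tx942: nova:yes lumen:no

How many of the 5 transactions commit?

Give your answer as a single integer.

tx6ce: all yes -> commit (commits=1)
txf46: no from nova -> abort (commits=1)
tx374: all yes -> commit (commits=2)
tx966: no from nova -> abort (commits=2)
tx942: no from lumen -> abort (commits=2)

Answer: 2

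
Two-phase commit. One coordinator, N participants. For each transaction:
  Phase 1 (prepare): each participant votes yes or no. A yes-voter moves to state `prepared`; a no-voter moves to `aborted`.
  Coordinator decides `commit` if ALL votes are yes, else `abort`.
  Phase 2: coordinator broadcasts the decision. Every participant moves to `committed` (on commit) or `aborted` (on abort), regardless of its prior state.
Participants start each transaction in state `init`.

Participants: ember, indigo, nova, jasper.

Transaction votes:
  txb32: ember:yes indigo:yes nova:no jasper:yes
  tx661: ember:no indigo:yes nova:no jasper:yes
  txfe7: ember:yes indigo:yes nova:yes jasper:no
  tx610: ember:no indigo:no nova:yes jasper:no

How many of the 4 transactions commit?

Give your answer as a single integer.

txb32: no from nova -> abort (commits=0)
tx661: no from ember, nova -> abort (commits=0)
txfe7: no from jasper -> abort (commits=0)
tx610: no from ember, indigo, jasper -> abort (commits=0)

Answer: 0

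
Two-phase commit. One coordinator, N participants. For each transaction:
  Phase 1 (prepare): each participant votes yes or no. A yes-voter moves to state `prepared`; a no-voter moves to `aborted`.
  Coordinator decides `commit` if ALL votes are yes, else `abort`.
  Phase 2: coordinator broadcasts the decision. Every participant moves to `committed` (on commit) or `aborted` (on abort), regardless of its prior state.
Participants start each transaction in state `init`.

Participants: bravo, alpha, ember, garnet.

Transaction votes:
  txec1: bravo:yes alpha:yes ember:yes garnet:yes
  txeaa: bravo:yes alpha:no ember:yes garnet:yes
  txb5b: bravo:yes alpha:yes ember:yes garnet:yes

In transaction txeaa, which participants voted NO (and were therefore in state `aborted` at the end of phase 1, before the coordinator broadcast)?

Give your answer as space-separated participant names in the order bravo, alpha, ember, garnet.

Txn txeaa phase 1: bravo yes -> prepared; alpha no -> aborted; ember yes -> prepared; garnet yes -> prepared

Answer: alpha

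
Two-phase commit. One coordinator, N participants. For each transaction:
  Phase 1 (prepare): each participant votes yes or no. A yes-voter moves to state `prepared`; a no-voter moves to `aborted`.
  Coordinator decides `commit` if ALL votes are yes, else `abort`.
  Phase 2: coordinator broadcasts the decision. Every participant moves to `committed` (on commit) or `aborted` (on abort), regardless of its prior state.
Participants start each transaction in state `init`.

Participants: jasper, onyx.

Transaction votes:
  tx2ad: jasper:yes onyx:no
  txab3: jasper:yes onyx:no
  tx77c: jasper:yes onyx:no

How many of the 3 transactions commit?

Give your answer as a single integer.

tx2ad: no from onyx -> abort (commits=0)
txab3: no from onyx -> abort (commits=0)
tx77c: no from onyx -> abort (commits=0)

Answer: 0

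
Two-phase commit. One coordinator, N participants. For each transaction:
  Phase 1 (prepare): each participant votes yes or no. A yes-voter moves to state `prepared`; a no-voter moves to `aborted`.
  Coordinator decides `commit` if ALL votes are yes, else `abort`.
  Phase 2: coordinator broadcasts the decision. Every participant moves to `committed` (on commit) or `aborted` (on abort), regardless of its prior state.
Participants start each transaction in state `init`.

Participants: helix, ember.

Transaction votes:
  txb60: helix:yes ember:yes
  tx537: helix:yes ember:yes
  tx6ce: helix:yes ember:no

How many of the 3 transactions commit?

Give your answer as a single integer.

txb60: all yes -> commit (commits=1)
tx537: all yes -> commit (commits=2)
tx6ce: no from ember -> abort (commits=2)

Answer: 2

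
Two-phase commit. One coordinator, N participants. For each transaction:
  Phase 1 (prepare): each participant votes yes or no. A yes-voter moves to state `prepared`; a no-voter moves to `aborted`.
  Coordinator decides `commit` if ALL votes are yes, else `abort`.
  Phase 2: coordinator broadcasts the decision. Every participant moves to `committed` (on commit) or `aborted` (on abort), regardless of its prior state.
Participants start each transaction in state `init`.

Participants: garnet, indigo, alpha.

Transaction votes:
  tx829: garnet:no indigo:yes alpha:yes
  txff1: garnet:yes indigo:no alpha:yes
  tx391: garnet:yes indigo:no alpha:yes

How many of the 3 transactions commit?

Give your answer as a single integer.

Answer: 0

Derivation:
tx829: no from garnet -> abort (commits=0)
txff1: no from indigo -> abort (commits=0)
tx391: no from indigo -> abort (commits=0)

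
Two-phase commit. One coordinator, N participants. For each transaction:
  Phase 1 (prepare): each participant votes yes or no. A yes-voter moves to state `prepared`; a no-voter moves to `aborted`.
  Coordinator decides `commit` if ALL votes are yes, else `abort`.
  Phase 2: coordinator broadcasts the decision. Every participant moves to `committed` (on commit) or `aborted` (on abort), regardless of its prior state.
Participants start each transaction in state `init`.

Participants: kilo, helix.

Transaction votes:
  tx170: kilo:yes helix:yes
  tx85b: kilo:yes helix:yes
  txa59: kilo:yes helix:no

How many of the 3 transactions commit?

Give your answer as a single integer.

tx170: all yes -> commit (commits=1)
tx85b: all yes -> commit (commits=2)
txa59: no from helix -> abort (commits=2)

Answer: 2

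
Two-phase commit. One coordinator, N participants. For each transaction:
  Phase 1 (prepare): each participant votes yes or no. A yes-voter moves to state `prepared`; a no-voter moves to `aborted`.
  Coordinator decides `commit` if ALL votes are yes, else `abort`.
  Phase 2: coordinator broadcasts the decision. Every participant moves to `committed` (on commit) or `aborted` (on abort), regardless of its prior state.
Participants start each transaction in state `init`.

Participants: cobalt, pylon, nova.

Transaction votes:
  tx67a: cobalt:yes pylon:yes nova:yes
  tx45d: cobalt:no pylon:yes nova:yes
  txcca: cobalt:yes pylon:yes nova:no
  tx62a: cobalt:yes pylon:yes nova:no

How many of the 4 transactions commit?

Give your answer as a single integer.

tx67a: all yes -> commit (commits=1)
tx45d: no from cobalt -> abort (commits=1)
txcca: no from nova -> abort (commits=1)
tx62a: no from nova -> abort (commits=1)

Answer: 1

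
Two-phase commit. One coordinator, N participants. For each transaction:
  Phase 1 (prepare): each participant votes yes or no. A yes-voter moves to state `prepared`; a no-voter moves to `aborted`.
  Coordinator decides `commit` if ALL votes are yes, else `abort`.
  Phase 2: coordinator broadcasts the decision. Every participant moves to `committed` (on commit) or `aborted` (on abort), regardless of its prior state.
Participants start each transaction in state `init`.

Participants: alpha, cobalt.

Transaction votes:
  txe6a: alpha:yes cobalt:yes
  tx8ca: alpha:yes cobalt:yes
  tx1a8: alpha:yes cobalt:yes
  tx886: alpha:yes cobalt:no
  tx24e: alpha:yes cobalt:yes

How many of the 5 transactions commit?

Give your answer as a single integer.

txe6a: all yes -> commit (commits=1)
tx8ca: all yes -> commit (commits=2)
tx1a8: all yes -> commit (commits=3)
tx886: no from cobalt -> abort (commits=3)
tx24e: all yes -> commit (commits=4)

Answer: 4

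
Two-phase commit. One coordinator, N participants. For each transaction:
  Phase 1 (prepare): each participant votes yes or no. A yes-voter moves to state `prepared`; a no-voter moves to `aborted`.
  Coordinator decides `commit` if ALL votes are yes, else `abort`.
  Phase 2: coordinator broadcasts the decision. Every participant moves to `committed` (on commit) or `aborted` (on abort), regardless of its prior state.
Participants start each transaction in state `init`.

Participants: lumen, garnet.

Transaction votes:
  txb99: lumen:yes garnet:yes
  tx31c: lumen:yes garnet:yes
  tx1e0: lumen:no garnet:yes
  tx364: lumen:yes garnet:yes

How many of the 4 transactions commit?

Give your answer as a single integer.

txb99: all yes -> commit (commits=1)
tx31c: all yes -> commit (commits=2)
tx1e0: no from lumen -> abort (commits=2)
tx364: all yes -> commit (commits=3)

Answer: 3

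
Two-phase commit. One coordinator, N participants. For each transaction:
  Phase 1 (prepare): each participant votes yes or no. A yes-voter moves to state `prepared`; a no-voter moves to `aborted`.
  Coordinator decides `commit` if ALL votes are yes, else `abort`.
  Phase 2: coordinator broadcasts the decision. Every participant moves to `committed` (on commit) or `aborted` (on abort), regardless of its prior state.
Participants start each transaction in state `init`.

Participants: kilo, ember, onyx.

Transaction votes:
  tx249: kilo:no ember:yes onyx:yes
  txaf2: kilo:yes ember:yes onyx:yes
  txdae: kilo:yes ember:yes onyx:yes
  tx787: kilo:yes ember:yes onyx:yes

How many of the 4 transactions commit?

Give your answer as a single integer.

Answer: 3

Derivation:
tx249: no from kilo -> abort (commits=0)
txaf2: all yes -> commit (commits=1)
txdae: all yes -> commit (commits=2)
tx787: all yes -> commit (commits=3)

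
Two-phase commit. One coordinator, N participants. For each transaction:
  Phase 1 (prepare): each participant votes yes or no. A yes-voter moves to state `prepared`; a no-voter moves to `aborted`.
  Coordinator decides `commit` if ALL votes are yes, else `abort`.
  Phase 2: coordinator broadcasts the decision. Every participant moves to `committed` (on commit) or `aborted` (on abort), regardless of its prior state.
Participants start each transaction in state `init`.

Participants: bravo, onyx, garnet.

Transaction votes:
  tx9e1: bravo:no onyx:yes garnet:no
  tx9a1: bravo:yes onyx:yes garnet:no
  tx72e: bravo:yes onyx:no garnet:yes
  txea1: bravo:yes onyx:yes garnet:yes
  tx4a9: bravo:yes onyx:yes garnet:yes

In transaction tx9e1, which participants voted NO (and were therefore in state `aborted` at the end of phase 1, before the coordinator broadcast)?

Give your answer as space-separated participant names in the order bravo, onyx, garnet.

Answer: bravo garnet

Derivation:
Txn tx9e1 phase 1: bravo no -> aborted; onyx yes -> prepared; garnet no -> aborted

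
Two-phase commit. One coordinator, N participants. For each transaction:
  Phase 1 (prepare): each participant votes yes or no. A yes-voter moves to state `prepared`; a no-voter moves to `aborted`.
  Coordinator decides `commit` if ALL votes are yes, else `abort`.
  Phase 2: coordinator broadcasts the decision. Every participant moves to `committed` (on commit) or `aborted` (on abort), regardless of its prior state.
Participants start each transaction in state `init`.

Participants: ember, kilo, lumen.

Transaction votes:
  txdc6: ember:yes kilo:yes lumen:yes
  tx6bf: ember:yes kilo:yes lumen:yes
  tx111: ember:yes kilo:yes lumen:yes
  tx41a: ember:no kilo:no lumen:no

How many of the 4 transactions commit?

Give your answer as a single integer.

txdc6: all yes -> commit (commits=1)
tx6bf: all yes -> commit (commits=2)
tx111: all yes -> commit (commits=3)
tx41a: no from ember, kilo, lumen -> abort (commits=3)

Answer: 3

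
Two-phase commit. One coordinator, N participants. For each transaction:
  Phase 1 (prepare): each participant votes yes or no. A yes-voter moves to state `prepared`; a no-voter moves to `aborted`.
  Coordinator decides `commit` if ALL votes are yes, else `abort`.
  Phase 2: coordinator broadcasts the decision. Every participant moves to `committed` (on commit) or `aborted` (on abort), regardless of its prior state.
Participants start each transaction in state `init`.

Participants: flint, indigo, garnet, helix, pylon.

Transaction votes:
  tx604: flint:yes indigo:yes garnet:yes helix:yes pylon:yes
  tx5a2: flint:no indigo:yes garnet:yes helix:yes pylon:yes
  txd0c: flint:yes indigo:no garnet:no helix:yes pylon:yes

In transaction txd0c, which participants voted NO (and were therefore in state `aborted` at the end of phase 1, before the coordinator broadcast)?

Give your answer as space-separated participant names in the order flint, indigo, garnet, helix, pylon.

Txn txd0c phase 1: flint yes -> prepared; indigo no -> aborted; garnet no -> aborted; helix yes -> prepared; pylon yes -> prepared

Answer: indigo garnet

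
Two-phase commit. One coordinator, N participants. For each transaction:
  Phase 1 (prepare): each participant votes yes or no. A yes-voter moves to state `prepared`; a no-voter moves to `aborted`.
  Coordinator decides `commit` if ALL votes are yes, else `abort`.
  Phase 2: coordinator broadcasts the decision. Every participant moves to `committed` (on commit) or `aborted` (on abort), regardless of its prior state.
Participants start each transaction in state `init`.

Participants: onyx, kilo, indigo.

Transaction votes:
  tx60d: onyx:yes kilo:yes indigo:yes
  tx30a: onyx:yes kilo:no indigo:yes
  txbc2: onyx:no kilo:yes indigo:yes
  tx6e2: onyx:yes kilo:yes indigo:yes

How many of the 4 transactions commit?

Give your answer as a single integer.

Answer: 2

Derivation:
tx60d: all yes -> commit (commits=1)
tx30a: no from kilo -> abort (commits=1)
txbc2: no from onyx -> abort (commits=1)
tx6e2: all yes -> commit (commits=2)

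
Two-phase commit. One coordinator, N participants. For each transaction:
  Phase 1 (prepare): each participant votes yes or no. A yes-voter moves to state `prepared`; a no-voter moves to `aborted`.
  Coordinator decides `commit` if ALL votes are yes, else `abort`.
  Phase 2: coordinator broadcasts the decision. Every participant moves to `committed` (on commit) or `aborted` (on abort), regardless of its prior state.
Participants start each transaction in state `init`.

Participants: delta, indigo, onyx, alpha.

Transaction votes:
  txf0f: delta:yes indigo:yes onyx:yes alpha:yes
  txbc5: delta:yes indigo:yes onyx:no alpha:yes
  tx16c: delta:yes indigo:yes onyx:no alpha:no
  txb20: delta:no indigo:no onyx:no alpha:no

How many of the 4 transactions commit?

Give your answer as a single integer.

txf0f: all yes -> commit (commits=1)
txbc5: no from onyx -> abort (commits=1)
tx16c: no from onyx, alpha -> abort (commits=1)
txb20: no from delta, indigo, onyx, alpha -> abort (commits=1)

Answer: 1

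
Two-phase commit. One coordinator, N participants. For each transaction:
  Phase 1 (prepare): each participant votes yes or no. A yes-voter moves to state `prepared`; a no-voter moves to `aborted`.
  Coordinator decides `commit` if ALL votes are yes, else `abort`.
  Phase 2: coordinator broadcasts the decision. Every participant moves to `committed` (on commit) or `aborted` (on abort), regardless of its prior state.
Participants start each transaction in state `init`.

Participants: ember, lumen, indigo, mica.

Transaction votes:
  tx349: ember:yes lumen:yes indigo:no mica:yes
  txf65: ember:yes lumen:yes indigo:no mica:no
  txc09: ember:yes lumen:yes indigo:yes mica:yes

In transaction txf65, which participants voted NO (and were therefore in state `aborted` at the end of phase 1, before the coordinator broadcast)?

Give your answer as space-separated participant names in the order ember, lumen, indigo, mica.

Txn txf65 phase 1: ember yes -> prepared; lumen yes -> prepared; indigo no -> aborted; mica no -> aborted

Answer: indigo mica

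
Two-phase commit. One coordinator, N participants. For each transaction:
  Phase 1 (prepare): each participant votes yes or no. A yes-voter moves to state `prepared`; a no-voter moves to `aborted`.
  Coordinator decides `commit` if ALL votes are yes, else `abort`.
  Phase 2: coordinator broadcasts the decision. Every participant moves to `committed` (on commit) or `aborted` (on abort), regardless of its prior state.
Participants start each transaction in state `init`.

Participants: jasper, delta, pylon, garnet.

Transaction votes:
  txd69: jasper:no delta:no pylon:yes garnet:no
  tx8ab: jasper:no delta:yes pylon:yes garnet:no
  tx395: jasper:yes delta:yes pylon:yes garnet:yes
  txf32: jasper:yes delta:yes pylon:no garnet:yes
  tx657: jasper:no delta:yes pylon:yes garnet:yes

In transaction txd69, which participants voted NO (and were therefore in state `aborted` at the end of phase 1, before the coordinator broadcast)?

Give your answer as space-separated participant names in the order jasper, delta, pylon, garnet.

Txn txd69 phase 1: jasper no -> aborted; delta no -> aborted; pylon yes -> prepared; garnet no -> aborted

Answer: jasper delta garnet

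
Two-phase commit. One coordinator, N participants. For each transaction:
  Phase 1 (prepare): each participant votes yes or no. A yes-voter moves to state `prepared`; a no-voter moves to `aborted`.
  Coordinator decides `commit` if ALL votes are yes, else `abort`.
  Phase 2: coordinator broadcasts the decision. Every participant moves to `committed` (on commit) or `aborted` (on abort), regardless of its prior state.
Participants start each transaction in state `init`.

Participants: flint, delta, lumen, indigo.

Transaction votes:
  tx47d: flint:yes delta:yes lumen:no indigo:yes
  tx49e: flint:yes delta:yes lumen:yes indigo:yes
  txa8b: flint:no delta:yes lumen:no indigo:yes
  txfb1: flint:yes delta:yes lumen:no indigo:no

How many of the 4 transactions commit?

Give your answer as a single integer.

Answer: 1

Derivation:
tx47d: no from lumen -> abort (commits=0)
tx49e: all yes -> commit (commits=1)
txa8b: no from flint, lumen -> abort (commits=1)
txfb1: no from lumen, indigo -> abort (commits=1)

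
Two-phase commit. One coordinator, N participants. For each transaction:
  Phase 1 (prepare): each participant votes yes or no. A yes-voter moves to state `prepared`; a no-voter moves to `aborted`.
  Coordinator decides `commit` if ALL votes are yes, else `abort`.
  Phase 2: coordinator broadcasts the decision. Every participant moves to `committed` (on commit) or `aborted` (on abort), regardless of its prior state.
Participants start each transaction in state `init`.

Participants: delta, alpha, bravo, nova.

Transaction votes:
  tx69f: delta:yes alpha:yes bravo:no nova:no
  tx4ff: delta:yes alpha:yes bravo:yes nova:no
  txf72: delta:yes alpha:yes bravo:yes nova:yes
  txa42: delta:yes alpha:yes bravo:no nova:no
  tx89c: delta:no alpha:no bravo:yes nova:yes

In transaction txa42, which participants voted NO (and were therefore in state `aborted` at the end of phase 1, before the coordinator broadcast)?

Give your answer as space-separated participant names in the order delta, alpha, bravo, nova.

Answer: bravo nova

Derivation:
Txn txa42 phase 1: delta yes -> prepared; alpha yes -> prepared; bravo no -> aborted; nova no -> aborted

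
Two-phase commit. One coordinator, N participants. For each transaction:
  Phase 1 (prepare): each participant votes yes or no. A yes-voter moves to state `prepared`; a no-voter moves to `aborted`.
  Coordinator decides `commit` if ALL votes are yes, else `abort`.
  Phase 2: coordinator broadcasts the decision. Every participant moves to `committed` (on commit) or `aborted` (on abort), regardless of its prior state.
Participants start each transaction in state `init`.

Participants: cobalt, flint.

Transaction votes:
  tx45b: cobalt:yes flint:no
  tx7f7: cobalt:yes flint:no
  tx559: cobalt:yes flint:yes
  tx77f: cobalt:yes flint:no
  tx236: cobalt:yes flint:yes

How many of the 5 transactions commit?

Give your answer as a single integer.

tx45b: no from flint -> abort (commits=0)
tx7f7: no from flint -> abort (commits=0)
tx559: all yes -> commit (commits=1)
tx77f: no from flint -> abort (commits=1)
tx236: all yes -> commit (commits=2)

Answer: 2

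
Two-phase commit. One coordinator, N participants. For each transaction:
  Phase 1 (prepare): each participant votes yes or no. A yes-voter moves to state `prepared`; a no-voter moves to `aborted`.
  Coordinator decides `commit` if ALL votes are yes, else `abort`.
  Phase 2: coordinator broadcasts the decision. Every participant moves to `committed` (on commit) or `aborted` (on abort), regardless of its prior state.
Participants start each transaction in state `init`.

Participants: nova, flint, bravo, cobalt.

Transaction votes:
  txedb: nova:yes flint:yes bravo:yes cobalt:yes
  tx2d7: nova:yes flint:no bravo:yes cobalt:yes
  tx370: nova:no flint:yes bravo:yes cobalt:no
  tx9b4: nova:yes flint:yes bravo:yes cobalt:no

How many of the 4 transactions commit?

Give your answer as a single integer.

Answer: 1

Derivation:
txedb: all yes -> commit (commits=1)
tx2d7: no from flint -> abort (commits=1)
tx370: no from nova, cobalt -> abort (commits=1)
tx9b4: no from cobalt -> abort (commits=1)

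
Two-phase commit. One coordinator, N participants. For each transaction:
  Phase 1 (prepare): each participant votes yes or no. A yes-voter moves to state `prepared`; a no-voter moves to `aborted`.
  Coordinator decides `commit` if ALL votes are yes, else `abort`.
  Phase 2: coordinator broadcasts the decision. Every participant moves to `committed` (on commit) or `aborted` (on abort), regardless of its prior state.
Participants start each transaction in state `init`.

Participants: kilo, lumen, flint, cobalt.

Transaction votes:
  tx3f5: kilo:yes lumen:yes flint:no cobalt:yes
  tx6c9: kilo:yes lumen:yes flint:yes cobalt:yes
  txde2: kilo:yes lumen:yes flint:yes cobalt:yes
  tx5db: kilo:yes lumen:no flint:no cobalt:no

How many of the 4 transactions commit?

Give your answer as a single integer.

Answer: 2

Derivation:
tx3f5: no from flint -> abort (commits=0)
tx6c9: all yes -> commit (commits=1)
txde2: all yes -> commit (commits=2)
tx5db: no from lumen, flint, cobalt -> abort (commits=2)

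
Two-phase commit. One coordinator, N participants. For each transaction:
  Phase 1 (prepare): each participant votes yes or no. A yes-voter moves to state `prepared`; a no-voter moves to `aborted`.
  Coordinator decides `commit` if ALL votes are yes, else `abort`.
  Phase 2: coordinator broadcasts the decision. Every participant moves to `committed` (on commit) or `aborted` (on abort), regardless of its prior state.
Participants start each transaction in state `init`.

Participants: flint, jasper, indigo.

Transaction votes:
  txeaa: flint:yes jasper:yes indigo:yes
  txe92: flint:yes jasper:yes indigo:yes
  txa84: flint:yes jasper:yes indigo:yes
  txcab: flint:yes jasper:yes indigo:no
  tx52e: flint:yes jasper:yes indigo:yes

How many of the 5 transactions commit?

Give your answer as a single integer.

Answer: 4

Derivation:
txeaa: all yes -> commit (commits=1)
txe92: all yes -> commit (commits=2)
txa84: all yes -> commit (commits=3)
txcab: no from indigo -> abort (commits=3)
tx52e: all yes -> commit (commits=4)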